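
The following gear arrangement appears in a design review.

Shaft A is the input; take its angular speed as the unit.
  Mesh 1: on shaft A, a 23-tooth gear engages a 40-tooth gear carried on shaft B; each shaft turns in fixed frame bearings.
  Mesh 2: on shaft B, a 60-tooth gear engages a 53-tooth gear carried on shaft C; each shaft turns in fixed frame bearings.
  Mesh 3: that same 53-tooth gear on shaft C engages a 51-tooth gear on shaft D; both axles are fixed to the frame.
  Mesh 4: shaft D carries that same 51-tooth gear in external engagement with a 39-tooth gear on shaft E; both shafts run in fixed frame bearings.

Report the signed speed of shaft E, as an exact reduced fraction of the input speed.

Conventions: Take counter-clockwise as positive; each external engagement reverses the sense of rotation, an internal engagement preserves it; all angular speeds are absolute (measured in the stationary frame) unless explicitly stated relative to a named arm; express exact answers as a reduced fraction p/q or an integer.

23/26

4-mesh fixed-axis compound train (all bearings frame-fixed)
mesh 1 [23T→40T]: |ω|/ω_in = 1×23/40 = 23/40, sense flips to −
mesh 2 [60T→53T]: |ω|/ω_in = (23/40)×60/53 = 69/106, sense flips to +
mesh 3 [53T→51T]: |ω|/ω_in = (69/106)×53/51 = 23/34, sense flips to −
mesh 4 [51T→39T]: |ω|/ω_in = (23/34)×51/39 = 23/26, sense flips to +
signed output speed (× input speed) = 23/26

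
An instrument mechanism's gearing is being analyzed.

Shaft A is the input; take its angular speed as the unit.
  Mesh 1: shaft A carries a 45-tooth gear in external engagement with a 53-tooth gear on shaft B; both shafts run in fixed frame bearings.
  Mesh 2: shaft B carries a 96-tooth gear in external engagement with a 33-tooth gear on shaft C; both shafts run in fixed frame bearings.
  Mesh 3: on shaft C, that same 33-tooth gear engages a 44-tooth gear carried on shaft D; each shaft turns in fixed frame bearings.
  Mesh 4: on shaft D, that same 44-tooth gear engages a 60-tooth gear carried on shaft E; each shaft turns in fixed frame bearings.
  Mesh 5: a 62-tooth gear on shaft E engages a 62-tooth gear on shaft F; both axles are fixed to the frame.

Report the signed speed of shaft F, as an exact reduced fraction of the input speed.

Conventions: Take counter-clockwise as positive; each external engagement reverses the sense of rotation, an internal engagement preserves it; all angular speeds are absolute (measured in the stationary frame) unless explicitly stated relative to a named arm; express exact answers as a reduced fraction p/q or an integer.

5-mesh fixed-axis compound train (all bearings frame-fixed)
mesh 1 [45T→53T]: |ω|/ω_in = 1×45/53 = 45/53, sense flips to −
mesh 2 [96T→33T]: |ω|/ω_in = (45/53)×96/33 = 1440/583, sense flips to +
mesh 3 [33T→44T]: |ω|/ω_in = (1440/583)×33/44 = 1080/583, sense flips to −
mesh 4 [44T→60T]: |ω|/ω_in = (1080/583)×44/60 = 72/53, sense flips to +
mesh 5 [62T→62T]: |ω|/ω_in = (72/53)×62/62 = 72/53, sense flips to −
signed output speed (× input speed) = -72/53

-72/53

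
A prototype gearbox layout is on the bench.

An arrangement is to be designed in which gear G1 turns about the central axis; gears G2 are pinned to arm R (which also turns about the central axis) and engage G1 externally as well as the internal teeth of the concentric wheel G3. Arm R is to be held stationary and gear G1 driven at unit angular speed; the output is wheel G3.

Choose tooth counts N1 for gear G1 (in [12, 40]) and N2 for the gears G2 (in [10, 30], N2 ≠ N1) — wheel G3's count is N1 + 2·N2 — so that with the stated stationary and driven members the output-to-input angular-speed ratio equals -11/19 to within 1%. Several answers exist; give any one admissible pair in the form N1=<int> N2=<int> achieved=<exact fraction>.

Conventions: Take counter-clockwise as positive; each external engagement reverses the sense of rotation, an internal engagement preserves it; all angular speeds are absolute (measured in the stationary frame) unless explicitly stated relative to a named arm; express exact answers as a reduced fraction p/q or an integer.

class = planetary set [ratio -11/19 wanted; Willis about the carrier]
Willis with ω_arm = 0: ω_ring/ω_sun = −N1/N3; set equal to -11/19  ⇒  N3/N1 = −1/(-11/19) = 19/11
N3 = N1 + 2·N2  ⇒  N2/N1 = (N3/N1 − 1)/2 = (19/11 − 1)/2 = 4/11
smallest multiple with N1 ≥ 12 and N2 ≥ 10: k = 3  ⇒  N1 = 3·11 = 33, N2 = 3·4 = 12 (N1 ≤ 40, N2 ≤ 30, N2 ≠ N1 ✓), N3 = 33 + 2·12 = 57
check: −N1/N3 with N1 = 33, N3 = 57 gives -11/19; |achieved − target| = 0 ≤ 11/1900 ✓

N1=33 N2=12 achieved=-11/19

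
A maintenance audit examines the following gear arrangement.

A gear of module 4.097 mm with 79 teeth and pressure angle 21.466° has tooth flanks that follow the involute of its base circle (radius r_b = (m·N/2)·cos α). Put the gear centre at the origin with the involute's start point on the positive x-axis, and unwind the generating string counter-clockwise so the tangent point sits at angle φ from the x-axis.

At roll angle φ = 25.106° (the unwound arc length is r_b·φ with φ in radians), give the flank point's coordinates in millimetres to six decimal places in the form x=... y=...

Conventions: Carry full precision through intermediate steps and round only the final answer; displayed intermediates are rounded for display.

x=164.377853 y=4.143088

recognized (one wheel, involute flank): single-mesh tooth geometry, m = 4.097, N = 79
pitch radius r_p = m·N/2 = 4.097·79/2 = 161.831500
base radius r_b = r_p·cos α = 161.831500·cos 21.466° = 150.606040
roll angle φ = 25.106° = 0.43818236 rad
x = r_b·(cos φ + φ·sin φ) = 164.377853
y = r_b·(sin φ − φ·cos φ) = 4.143088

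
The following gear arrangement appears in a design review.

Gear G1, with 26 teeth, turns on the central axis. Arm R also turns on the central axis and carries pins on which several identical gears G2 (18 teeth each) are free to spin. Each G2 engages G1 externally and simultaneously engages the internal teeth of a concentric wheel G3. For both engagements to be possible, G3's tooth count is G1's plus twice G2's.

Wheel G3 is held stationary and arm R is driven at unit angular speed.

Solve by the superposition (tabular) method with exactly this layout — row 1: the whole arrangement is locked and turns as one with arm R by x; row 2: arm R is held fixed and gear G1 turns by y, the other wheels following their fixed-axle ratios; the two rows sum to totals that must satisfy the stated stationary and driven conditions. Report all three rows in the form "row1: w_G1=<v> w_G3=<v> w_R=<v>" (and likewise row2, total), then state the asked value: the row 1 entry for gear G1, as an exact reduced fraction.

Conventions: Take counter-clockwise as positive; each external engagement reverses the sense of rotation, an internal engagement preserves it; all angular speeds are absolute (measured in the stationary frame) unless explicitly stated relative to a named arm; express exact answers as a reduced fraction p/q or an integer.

recognized (axles ride arm R): planetary set, 26/18/62 teeth
row 1 — lock + rotate with arm: ω_sun = ω_ring = ω_arm = x
superposition row 2 [arm held]: sun y, ring −(26/62)·y, arm 0
boundary: total ω_ring = x − (26/62)·y = 0 and total ω_arm = x = 1  ⇒  y = 31/13, x = 1
row 2 ring = −(26/62)·31/13 = -1
totals (row 1 + row 2): sun 1 + 31/13 = 44/13, ring 1 + (-1) = 0, arm 1 + 0 = 1
asked cell (row1, sun) = 1

row1: w_G1=1 w_G3=1 w_R=1
row2: w_G1=31/13 w_G3=-1 w_R=0
total: w_G1=44/13 w_G3=0 w_R=1
asked value: 1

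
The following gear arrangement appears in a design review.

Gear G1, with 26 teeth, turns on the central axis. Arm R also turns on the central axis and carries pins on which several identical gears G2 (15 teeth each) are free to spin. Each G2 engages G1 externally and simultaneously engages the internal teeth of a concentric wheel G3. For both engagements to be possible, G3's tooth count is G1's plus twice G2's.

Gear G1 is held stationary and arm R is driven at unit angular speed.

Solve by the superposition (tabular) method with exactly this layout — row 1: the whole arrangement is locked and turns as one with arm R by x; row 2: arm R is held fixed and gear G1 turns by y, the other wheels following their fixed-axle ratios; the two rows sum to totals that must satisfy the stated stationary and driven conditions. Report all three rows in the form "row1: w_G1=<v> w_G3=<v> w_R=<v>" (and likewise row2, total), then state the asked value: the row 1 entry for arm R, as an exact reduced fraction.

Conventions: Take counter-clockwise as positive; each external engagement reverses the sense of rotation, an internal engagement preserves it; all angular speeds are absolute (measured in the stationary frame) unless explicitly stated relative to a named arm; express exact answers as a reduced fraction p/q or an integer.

row1: w_G1=1 w_G3=1 w_R=1
row2: w_G1=-1 w_G3=13/28 w_R=0
total: w_G1=0 w_G3=41/28 w_R=1
asked value: 1

topology: planetary set — G1 26T / G2 15T / G3 56T, arm = carrier (Willis)
row 1: whole set turns with the arm by x
row 2 — arm fixed, fixed-axis ratios: sun y, ring −(26/56)·y, arm 0
boundary: total ω_sun = x + y = 0 and total ω_arm = x = 1  ⇒  y = -1, x = 1
row 2 ring = −(26/56)·(-1) = 13/28
totals (row 1 + row 2): sun 1 + (-1) = 0, ring 1 + 13/28 = 41/28, arm 1 + 0 = 1
asked cell (row1, arm) = 1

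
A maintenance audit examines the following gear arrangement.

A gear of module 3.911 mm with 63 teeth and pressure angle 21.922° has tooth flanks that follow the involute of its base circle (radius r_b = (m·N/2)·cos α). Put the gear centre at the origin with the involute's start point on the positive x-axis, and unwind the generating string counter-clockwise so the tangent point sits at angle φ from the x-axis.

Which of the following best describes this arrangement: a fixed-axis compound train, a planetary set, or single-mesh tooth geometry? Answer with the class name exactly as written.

single-mesh involute tooth geometry (63T wheel at module 3.911)
classification: single-mesh tooth geometry

single-mesh tooth geometry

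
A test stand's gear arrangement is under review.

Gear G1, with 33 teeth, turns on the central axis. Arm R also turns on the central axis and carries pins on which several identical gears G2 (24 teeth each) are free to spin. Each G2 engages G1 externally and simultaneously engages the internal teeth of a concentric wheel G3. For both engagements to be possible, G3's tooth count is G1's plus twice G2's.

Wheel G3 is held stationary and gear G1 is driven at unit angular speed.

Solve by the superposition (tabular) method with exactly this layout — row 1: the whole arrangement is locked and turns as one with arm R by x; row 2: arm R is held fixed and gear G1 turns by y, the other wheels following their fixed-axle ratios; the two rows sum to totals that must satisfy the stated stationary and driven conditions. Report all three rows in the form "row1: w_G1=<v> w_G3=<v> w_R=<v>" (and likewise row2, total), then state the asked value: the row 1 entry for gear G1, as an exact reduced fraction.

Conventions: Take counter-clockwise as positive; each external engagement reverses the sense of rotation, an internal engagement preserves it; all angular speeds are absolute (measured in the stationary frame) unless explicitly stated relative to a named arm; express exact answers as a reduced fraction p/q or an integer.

planetary set (33T centre, 24T on arm, 81T internal) — Willis relation
row 1 — lock + rotate with arm: ω_sun = ω_ring = ω_arm = x
row 2 — arm fixed, fixed-axis ratios: sun y, ring −(33/81)·y, arm 0
boundary: total ω_ring = x − (33/81)·y = 0 and total ω_sun = x + y = 1  ⇒  y = 27/38, x = 11/38
row 2 ring = −(33/81)·27/38 = -11/38
totals (row 1 + row 2): sun 11/38 + 27/38 = 1, ring 11/38 + (-11/38) = 0, arm 11/38 + 0 = 11/38
asked cell (row1, sun) = 11/38

row1: w_G1=11/38 w_G3=11/38 w_R=11/38
row2: w_G1=27/38 w_G3=-11/38 w_R=0
total: w_G1=1 w_G3=0 w_R=11/38
asked value: 11/38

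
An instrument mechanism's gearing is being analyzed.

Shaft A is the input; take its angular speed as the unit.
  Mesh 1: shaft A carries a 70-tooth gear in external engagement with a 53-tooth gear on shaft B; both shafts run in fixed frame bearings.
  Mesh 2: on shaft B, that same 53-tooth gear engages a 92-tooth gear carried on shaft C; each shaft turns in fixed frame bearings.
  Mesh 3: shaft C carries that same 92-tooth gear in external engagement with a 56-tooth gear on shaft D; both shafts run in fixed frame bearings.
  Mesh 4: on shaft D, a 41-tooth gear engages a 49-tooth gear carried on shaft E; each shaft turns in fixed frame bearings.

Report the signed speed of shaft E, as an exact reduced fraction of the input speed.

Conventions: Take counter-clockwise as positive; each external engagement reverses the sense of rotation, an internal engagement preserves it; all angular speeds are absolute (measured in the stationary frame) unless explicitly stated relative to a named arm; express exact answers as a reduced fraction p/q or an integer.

4-mesh fixed-axis compound train (all bearings frame-fixed)
mesh 1 [70T→53T]: |ω|/ω_in = 1×70/53 = 70/53, sense flips to −
mesh 2 [53T→92T]: |ω|/ω_in = (70/53)×53/92 = 35/46, sense flips to +
mesh 3 [92T→56T]: |ω|/ω_in = (35/46)×92/56 = 5/4, sense flips to −
mesh 4 [41T→49T]: |ω|/ω_in = (5/4)×41/49 = 205/196, sense flips to +
signed output speed (× input speed) = 205/196

205/196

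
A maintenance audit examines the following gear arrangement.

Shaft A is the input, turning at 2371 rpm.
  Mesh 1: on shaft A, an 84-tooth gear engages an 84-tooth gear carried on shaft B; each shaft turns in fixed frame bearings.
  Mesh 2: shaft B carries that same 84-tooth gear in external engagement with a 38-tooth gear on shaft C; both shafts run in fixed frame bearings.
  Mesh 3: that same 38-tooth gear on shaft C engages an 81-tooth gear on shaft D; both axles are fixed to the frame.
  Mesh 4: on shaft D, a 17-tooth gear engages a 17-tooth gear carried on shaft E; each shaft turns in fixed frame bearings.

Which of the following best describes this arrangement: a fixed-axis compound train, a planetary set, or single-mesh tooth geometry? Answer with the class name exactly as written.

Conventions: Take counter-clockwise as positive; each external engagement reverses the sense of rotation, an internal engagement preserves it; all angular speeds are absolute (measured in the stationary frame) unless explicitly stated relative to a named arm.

4-mesh fixed-axis compound train (all bearings frame-fixed)
classification: fixed-axis compound train

fixed-axis compound train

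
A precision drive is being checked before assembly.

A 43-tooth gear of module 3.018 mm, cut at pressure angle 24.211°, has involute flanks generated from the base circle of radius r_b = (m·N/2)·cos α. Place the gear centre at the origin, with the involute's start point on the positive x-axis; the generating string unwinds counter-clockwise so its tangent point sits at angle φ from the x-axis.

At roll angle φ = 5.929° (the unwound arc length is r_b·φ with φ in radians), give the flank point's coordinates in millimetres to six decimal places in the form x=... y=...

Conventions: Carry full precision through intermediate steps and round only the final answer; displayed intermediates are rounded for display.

single-mesh involute tooth geometry (43T wheel at module 3.018)
pitch radius r_p = m·N/2 = 3.018·43/2 = 64.887000
base radius r_b = r_p·cos α = 64.887000·cos 24.211° = 59.179630
roll angle φ = 5.929° = 0.10348057 rad
x = r_b·(cos φ + φ·sin φ) = 59.495637
y = r_b·(sin φ − φ·cos φ) = 0.021835

x=59.495637 y=0.021835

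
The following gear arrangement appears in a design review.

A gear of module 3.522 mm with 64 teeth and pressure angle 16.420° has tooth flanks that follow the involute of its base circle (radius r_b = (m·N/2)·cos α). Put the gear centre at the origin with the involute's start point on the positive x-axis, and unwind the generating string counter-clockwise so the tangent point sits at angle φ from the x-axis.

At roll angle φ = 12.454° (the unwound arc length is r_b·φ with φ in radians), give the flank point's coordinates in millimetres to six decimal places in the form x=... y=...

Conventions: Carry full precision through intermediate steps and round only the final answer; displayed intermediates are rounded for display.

topology: single-mesh involute geometry — m = 3.522, N = 64
pitch radius r_p = m·N/2 = 3.522·64/2 = 112.704000
base radius r_b = r_p·cos α = 112.704000·cos 16.420° = 108.107408
roll angle φ = 12.454° = 0.21736331 rad
x = r_b·(cos φ + φ·sin φ) = 110.631186
y = r_b·(sin φ − φ·cos φ) = 0.368332

x=110.631186 y=0.368332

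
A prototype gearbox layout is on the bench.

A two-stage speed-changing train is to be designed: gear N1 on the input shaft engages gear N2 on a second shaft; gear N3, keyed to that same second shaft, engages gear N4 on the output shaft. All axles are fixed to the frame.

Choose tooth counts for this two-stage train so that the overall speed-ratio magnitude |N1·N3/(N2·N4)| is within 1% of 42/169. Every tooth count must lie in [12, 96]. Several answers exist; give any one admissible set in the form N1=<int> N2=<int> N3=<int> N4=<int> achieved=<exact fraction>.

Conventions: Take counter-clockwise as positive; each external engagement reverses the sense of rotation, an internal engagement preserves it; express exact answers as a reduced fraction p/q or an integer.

2-stage fixed-axis compound train for ratio 42/169
target = 42/169 in lowest terms: an exact hit needs N1·N3 = k·42 and N2·N4 = k·169 for one integer k, every count in [12, 96]; additionally prefer no 1:1 stage (N1 ≠ N2, N3 ≠ N4)
k = 1…3: no 1:1-free in-range split of k·42 and k·169 into factor pairs; take k = 4
k = 4: N1·N3 = 168 = 12·14, N2·N4 = 676 = 13·52
achieved = 12·14/(13·52) = 42/169; |achieved − target| = 0 ≤ 21/8450 ✓

N1=12 N2=13 N3=14 N4=52 achieved=42/169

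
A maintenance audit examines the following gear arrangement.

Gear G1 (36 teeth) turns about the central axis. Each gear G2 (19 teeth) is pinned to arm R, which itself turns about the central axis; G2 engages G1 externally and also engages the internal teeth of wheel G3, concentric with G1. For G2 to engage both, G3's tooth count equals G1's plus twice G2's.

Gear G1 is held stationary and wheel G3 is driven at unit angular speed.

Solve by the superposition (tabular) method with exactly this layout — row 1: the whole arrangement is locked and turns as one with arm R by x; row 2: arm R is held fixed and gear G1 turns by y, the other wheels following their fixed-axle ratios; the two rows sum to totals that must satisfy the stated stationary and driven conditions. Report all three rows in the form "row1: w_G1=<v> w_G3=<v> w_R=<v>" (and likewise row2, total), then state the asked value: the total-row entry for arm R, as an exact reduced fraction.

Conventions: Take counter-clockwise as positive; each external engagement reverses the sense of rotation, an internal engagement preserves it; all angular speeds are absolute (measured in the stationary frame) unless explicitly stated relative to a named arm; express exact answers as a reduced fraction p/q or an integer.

topology: planetary set — G1 36T / G2 19T / G3 74T, arm = carrier (Willis)
row 1 — lock + rotate with arm: ω_sun = ω_ring = ω_arm = x
row 2: sun turns y, ring = −(36/74)·y, arm 0
boundary: total ω_sun = x + y = 0 and total ω_ring = x − (36/74)·y = 1  ⇒  y = -37/55, x = 37/55
row 2 ring = −(36/74)·(-37/55) = 18/55
totals (row 1 + row 2): sun 37/55 + (-37/55) = 0, ring 37/55 + 18/55 = 1, arm 37/55 + 0 = 37/55
asked cell (total, arm) = 37/55

row1: w_G1=37/55 w_G3=37/55 w_R=37/55
row2: w_G1=-37/55 w_G3=18/55 w_R=0
total: w_G1=0 w_G3=1 w_R=37/55
asked value: 37/55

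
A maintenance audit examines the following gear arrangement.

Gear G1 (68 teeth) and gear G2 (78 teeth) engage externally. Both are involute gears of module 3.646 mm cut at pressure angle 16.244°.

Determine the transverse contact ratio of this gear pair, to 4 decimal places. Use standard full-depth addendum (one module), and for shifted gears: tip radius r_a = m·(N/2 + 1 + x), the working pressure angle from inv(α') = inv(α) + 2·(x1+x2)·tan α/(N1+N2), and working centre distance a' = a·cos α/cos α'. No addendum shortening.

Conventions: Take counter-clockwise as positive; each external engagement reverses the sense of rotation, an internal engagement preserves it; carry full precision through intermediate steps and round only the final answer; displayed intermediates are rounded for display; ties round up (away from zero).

2.0818

class = single-mesh tooth geometry [involute pair 68T × 78T, m = 3.646]
base radii: r_b1 = 119.015252, r_b2 = 136.517495
tip radii: r_a1 = 127.610000, r_a2 = 145.840000
no profile shift: α' = α, a' = a
action lengths: √(r_a1²−r_b1²) = 46.040003, √(r_a2²−r_b2²) = 51.305742
base pitch p_b = π·m·cos α = 10.996984
CR = (46.040003 + 51.305742 − 266.158000·sin 16.24400°)/10.996984 = 2.081823
contact ratio ≈ 2.0818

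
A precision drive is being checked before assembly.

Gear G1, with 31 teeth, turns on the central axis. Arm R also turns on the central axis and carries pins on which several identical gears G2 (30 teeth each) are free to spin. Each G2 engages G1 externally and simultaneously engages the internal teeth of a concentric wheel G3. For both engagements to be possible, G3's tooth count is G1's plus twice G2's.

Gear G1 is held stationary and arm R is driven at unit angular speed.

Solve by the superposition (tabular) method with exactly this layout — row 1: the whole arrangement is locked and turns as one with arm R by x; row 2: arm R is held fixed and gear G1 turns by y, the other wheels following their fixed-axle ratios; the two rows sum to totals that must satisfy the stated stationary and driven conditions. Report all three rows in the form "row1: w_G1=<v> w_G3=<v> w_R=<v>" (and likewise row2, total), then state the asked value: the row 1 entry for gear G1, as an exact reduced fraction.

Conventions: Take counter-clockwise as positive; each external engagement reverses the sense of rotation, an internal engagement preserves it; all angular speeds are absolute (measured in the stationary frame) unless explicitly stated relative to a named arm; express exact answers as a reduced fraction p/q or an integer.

row1: w_G1=1 w_G3=1 w_R=1
row2: w_G1=-1 w_G3=31/91 w_R=0
total: w_G1=0 w_G3=122/91 w_R=1
asked value: 1

class = planetary set [G3 = 31+2·30 = 91; Willis about the carrier]
row 1 (train locked, turned with arm): all members turn x
row 2 — arm fixed, fixed-axis ratios: sun y, ring −(31/91)·y, arm 0
boundary: total ω_sun = x + y = 0 and total ω_arm = x = 1  ⇒  y = -1, x = 1
row 2 ring = −(31/91)·(-1) = 31/91
totals (row 1 + row 2): sun 1 + (-1) = 0, ring 1 + 31/91 = 122/91, arm 1 + 0 = 1
asked cell (row1, sun) = 1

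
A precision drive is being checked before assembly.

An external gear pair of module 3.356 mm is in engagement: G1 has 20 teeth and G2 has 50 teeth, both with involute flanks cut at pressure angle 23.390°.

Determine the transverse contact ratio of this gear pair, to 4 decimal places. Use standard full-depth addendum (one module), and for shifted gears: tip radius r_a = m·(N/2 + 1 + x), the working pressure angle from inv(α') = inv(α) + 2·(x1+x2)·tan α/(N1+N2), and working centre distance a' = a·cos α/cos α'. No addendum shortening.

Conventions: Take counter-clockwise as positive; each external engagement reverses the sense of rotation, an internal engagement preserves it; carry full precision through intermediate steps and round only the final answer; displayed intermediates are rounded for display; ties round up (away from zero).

topology: single-mesh involute geometry — m = 3.356, 20T/50T pair
base radii: r_b1 = 30.802171, r_b2 = 77.005427
tip radii: r_a1 = 36.916000, r_a2 = 87.256000
no profile shift: α' = α, a' = a
action lengths: √(r_a1²−r_b1²) = 20.347416, √(r_a2²−r_b2²) = 41.033811
base pitch p_b = π·m·cos α = 9.676787
CR = (20.347416 + 41.033811 − 117.460000·sin 23.39000°)/9.676787 = 1.524375
contact ratio ≈ 1.5244

1.5244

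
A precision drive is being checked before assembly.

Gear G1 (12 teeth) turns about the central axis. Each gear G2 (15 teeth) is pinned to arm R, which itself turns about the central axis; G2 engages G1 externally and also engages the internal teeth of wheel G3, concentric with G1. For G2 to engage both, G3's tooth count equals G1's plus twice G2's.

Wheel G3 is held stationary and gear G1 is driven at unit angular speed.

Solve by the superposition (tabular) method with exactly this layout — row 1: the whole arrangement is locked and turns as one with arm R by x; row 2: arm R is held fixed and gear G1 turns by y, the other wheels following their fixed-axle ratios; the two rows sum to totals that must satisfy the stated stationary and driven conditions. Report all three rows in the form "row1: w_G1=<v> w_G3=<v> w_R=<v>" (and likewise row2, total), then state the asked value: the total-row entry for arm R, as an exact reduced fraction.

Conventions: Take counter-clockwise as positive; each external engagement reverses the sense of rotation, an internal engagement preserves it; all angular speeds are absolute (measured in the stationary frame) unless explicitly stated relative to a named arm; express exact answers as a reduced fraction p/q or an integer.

row1: w_G1=2/9 w_G3=2/9 w_R=2/9
row2: w_G1=7/9 w_G3=-2/9 w_R=0
total: w_G1=1 w_G3=0 w_R=2/9
asked value: 2/9

recognized (axles ride arm R): planetary set, 12/15/42 teeth
row 1 — lock + rotate with arm: ω_sun = ω_ring = ω_arm = x
row 2 — arm fixed, fixed-axis ratios: sun y, ring −(12/42)·y, arm 0
boundary: total ω_ring = x − (12/42)·y = 0 and total ω_sun = x + y = 1  ⇒  y = 7/9, x = 2/9
row 2 ring = −(12/42)·7/9 = -2/9
totals (row 1 + row 2): sun 2/9 + 7/9 = 1, ring 2/9 + (-2/9) = 0, arm 2/9 + 0 = 2/9
asked cell (total, arm) = 2/9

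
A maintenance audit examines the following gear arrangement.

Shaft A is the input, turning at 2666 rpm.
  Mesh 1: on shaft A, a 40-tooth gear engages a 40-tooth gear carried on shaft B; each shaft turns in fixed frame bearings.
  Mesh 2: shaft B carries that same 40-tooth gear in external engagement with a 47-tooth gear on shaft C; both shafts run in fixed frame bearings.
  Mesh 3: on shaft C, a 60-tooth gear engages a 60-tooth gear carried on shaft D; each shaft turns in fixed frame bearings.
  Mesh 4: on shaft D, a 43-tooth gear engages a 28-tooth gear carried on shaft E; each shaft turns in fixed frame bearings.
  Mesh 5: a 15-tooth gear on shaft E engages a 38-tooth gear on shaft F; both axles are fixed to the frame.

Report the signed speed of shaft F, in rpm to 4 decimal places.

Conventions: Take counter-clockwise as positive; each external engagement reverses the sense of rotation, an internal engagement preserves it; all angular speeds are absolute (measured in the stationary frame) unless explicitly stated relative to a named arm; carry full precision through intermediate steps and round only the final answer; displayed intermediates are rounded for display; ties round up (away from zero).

topology: fixed-axis compound train — 5 meshes, A→F
mesh 1 [40T→40T]: ω = 2666.0000×40/40 = 2666.0000 rpm, sense flips to −
mesh 2 [40T→47T]: ω = 2666.0000×40/47 = 2268.9362 rpm, sense flips to +
mesh 3 [60T→60T]: ω = 2268.9362×60/60 = 2268.9362 rpm, sense flips to −
mesh 4 [43T→28T]: ω = 2268.9362×43/28 = 3484.4377 rpm, sense flips to +
mesh 5 [15T→38T]: ω = 3484.4377×15/38 = 1375.4359 rpm, sense flips to −
signed output speed = -1375.4359 rpm

-1375.4359 rpm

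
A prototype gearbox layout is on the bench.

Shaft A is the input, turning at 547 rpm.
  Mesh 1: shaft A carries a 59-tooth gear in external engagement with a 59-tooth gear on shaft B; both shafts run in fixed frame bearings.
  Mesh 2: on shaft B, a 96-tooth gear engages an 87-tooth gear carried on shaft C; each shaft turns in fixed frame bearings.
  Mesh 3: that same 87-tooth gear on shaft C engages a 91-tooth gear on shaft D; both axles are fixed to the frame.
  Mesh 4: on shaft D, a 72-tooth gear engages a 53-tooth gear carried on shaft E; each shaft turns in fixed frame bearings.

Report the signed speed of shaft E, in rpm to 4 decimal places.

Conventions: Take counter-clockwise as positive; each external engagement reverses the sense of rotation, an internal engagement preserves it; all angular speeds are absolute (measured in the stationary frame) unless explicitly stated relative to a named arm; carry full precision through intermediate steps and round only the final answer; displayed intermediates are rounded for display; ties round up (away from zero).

class = fixed-axis compound train [4 meshes; 4 ratios multiply, 4 sense flips]
mesh 1 [59T→59T]: ω = 547.0000×59/59 = 547.0000 rpm, sense flips to −
mesh 2 [96T→87T]: ω = 547.0000×96/87 = 603.5862 rpm, sense flips to +
mesh 3 [87T→91T]: ω = 603.5862×87/91 = 577.0549 rpm, sense flips to −
mesh 4 [72T→53T]: ω = 577.0549×72/53 = 783.9237 rpm, sense flips to +
signed output speed = +783.9237 rpm

+783.9237 rpm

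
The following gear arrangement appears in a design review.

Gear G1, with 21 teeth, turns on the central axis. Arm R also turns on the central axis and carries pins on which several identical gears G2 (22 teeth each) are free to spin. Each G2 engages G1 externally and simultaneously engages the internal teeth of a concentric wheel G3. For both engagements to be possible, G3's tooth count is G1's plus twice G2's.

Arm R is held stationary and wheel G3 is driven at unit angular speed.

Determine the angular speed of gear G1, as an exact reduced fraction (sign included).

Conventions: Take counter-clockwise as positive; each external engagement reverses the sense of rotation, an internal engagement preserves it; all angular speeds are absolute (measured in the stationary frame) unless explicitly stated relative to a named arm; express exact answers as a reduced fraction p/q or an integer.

topology: planetary set — G1 21T / G2 22T / G3 65T, arm = carrier (Willis)
ring teeth: 21 + 2·22 = 65
21(ω_sun−ω_arm) = −65(ω_ring−ω_arm),  ω_arm = 0, ω_ring = 1
ω_sun = 0 − (65/21)(1−0) = -65/21
exact speed ratio = -65/21

-65/21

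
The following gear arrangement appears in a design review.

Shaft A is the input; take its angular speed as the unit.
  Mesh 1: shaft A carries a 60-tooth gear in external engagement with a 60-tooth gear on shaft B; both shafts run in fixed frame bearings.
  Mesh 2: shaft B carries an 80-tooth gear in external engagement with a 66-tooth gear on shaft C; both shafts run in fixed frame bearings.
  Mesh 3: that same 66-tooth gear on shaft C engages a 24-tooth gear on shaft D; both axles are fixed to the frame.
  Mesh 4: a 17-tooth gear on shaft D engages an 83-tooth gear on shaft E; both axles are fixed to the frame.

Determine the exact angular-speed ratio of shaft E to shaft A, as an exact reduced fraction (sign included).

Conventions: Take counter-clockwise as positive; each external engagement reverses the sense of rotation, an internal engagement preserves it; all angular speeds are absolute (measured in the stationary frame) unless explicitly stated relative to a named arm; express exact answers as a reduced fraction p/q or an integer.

170/249

class = fixed-axis compound train [4 meshes; 4 ratios multiply, 4 sense flips]
mesh 1 [60T→60T]: running ratio 1, sense −
mesh 2 [80T→66T]: running ratio 40/33, sense +
mesh 3 [66T→24T]: running ratio 10/3, sense −
mesh 4 [17T→83T]: running ratio 170/249, sense +
ω_out/ω_in = 170/249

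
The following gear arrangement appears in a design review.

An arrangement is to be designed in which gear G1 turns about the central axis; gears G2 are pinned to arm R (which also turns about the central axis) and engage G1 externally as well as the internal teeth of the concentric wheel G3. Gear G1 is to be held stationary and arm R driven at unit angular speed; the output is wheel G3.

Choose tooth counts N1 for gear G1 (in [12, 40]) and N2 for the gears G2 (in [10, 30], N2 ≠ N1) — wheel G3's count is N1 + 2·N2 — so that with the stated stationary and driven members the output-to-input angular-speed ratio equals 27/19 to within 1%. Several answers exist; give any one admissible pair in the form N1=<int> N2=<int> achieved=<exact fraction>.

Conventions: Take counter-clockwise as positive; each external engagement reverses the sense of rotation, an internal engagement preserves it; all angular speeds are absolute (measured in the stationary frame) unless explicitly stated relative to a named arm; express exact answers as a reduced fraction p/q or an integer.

N1=16 N2=11 achieved=27/19

class = planetary set [ratio 27/19 wanted; Willis about the carrier]
Willis with ω_sun = 0: ω_ring/ω_arm = (N1+N3)/N3; set equal to 27/19  ⇒  N3/N1 = 1/(27/19 − 1) = 19/8
N3 = N1 + 2·N2  ⇒  N2/N1 = (N3/N1 − 1)/2 = (19/8 − 1)/2 = 11/16
smallest multiple with N1 ≥ 12 and N2 ≥ 10: k = 1  ⇒  N1 = 1·16 = 16, N2 = 1·11 = 11 (N1 ≤ 40, N2 ≤ 30, N2 ≠ N1 ✓), N3 = 16 + 2·11 = 38
check: (N1+N3)/N3 with N1 = 16, N3 = 38 gives 27/19; |achieved − target| = 0 ≤ 27/1900 ✓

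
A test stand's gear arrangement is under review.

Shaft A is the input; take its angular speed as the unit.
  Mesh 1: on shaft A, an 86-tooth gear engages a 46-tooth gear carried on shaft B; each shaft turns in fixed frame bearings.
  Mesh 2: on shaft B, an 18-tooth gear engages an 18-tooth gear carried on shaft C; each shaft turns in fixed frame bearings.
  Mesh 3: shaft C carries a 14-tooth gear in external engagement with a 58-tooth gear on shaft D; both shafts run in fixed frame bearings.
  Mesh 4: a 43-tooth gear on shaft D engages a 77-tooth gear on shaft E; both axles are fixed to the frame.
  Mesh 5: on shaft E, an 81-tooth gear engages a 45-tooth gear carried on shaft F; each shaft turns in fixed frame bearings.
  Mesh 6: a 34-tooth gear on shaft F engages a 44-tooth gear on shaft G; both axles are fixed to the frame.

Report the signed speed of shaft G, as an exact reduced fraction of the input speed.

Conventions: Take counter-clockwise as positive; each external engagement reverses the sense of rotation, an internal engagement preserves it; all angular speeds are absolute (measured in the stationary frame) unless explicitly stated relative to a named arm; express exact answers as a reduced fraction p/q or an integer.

282897/807070

6-mesh fixed-axis compound train (all bearings frame-fixed)
mesh 1 [86T→46T]: |ω|/ω_in = 1×86/46 = 43/23, sense flips to −
mesh 2 [18T→18T]: |ω|/ω_in = (43/23)×18/18 = 43/23, sense flips to +
mesh 3 [14T→58T]: |ω|/ω_in = (43/23)×14/58 = 301/667, sense flips to −
mesh 4 [43T→77T]: |ω|/ω_in = (301/667)×43/77 = 1849/7337, sense flips to +
mesh 5 [81T→45T]: |ω|/ω_in = (1849/7337)×81/45 = 16641/36685, sense flips to −
mesh 6 [34T→44T]: |ω|/ω_in = (16641/36685)×34/44 = 282897/807070, sense flips to +
signed output speed (× input speed) = 282897/807070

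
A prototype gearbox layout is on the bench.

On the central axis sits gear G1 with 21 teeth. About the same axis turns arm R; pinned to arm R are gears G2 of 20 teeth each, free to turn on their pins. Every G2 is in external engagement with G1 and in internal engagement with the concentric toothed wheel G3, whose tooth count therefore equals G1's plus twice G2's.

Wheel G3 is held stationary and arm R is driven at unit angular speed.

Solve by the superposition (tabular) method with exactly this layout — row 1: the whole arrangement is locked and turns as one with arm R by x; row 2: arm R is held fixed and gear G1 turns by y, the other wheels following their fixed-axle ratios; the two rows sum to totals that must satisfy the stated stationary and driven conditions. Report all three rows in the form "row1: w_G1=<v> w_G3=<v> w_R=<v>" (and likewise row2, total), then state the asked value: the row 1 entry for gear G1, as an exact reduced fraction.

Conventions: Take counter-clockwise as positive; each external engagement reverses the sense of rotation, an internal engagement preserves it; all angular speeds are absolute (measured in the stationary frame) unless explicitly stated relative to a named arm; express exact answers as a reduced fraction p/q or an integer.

class = planetary set [G3 = 21+2·20 = 61; Willis about the carrier]
row 1 — lock + rotate with arm: ω_sun = ω_ring = ω_arm = x
row 2: sun turns y, ring = −(21/61)·y, arm 0
boundary: total ω_ring = x − (21/61)·y = 0 and total ω_arm = x = 1  ⇒  y = 61/21, x = 1
row 2 ring = −(21/61)·61/21 = -1
totals (row 1 + row 2): sun 1 + 61/21 = 82/21, ring 1 + (-1) = 0, arm 1 + 0 = 1
asked cell (row1, sun) = 1

row1: w_G1=1 w_G3=1 w_R=1
row2: w_G1=61/21 w_G3=-1 w_R=0
total: w_G1=82/21 w_G3=0 w_R=1
asked value: 1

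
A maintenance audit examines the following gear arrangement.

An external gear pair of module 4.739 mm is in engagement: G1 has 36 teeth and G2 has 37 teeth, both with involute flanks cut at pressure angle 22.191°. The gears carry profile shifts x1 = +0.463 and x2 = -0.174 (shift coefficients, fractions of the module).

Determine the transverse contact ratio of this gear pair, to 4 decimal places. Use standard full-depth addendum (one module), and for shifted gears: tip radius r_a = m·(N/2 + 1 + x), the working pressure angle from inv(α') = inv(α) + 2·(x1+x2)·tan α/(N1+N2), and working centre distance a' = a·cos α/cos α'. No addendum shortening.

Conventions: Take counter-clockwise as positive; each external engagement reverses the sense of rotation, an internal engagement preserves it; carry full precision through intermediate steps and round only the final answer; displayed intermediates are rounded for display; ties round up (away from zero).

1.5407

recognized (one external pair, fixed centres): single-mesh tooth geometry, m = 4.739, N1 = 36, N2 = 37
base radii: r_b1 = 78.983674, r_b2 = 81.177665
tip radii: r_a1 = 92.235157, r_a2 = 91.585914
inv(α') = inv(22.191°) + 2·(+0.463-0.174)·tan α/(36+37) = 0.02383295  ⇒  α' = 23.24630°
a' = a·cos α / cos α' = 172.9735·cos 22.191°/cos 23.24630° = 174.312616
action lengths: √(r_a1²−r_b1²) = 47.633007, √(r_a2²−r_b2²) = 42.404791
base pitch p_b = π·m·cos α = 13.785252
CR = (47.633007 + 42.404791 − 174.312616·sin 23.24630°)/13.785252 = 1.540726
contact ratio ≈ 1.5407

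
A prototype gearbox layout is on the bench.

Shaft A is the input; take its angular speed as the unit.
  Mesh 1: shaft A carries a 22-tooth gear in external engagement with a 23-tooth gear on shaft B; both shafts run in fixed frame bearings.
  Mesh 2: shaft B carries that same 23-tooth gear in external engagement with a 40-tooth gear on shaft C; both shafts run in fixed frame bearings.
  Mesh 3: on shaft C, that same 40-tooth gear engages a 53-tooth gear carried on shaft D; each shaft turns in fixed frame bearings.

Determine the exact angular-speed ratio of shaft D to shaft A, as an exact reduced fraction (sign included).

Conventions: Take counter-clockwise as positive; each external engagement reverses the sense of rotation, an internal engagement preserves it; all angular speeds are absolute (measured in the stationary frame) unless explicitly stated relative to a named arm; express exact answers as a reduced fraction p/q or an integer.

class = fixed-axis compound train [3 meshes; 3 ratios multiply, 3 sense flips]
mesh 1 [22T→23T]: running ratio 22/23, sense −
mesh 2 [23T→40T]: running ratio 11/20, sense +
mesh 3 [40T→53T]: running ratio 22/53, sense −
ω_out/ω_in = -22/53

-22/53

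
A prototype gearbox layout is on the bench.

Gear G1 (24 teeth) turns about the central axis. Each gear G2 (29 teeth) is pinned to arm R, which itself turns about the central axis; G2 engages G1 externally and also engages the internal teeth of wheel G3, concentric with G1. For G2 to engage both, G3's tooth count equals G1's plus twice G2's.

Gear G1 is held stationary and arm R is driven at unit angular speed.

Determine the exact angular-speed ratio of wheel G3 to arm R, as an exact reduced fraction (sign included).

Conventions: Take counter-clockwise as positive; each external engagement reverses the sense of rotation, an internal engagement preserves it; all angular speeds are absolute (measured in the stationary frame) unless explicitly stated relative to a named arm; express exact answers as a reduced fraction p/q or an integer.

53/41

recognized (axles ride arm R): planetary set, 24/29/82 teeth
ring teeth: 24 + 2·29 = 82
24(ω_sun−ω_arm) = −82(ω_ring−ω_arm),  ω_sun = 0, ω_arm = 1
ω_ring = 1 − (24/82)(0−1) = 53/41
ω_out/ω_in = 53/41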